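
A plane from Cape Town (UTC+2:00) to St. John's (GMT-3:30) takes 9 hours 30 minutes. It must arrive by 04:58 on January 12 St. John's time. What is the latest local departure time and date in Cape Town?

Target arrival in UTC: 04:58 + 3:30 = 08:28 on Jan 12.
Subtract 9 hours and 30 minutes → departure 22:58 UTC on Jan 11.
Cape Town is UTC+2:00: 22:58 + 2:00 = 00:58 on Jan 12.

00:58 on Jan 12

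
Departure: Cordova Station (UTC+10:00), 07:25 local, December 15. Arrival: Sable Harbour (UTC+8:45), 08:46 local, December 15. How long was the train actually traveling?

Departure in UTC: 07:25 − 10:00 = 21:25 on Dec 14.
Arrival in UTC: 08:46 − 8:45 = 00:01 on Dec 15.
Elapsed = 00:01 − 21:25 (+1 day) = 2 hours 36 minutes.

2 hours 36 minutes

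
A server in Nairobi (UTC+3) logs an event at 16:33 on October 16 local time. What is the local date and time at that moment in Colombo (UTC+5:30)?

19:03 on October 16

In UTC: 16:33 − 3:00 = 13:33 on Oct 16.
Colombo is UTC+5:30: 13:33 + 5:30 = 19:03 on Oct 16.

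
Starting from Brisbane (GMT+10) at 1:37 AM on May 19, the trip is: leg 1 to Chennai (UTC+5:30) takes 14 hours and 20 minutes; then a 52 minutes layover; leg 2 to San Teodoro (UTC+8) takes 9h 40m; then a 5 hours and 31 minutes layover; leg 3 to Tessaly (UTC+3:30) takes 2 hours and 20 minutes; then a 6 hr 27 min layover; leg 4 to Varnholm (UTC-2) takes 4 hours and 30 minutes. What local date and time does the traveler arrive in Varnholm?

Convert departure to UTC: 1:37 AM − 10:00 = 3:37 PM UTC on May 18.
Add 14 hours 20 minutes leg 1 → 5:57 AM UTC (May 19).
Add 52 minutes layover in Chennai → 6:49 AM UTC.
Add 9 hours and 40 minutes leg 2 → 4:29 PM UTC.
Add 5 hours 31 minutes layover in San Teodoro → 10:00 PM UTC.
Add 2 hours and 20 minutes leg 3 → 12:20 AM UTC (May 20).
Add 6 hours and 27 minutes layover in Tessaly → 6:47 AM UTC.
Add 4 hours 30 minutes leg 4 → 11:17 AM UTC.
Varnholm is UTC−2:00, so local arrival = 11:17 AM − 2:00 = 9:17 AM on May 20.

9:17 AM on May 20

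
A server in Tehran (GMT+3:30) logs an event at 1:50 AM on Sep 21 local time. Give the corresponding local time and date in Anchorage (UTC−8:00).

2:20 PM on September 20

Anchorage is 11:30 behind Tehran.
Shift by the zone difference: 1:50 AM − 11:30 = 2:20 PM on Sep 20 in Anchorage.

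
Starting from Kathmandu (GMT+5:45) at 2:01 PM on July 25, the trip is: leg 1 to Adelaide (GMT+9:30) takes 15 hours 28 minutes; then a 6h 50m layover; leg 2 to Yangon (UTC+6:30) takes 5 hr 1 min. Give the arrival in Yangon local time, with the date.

6:05 PM on Jul 26

Convert departure to UTC: 2:01 PM − 5:45 = 8:16 AM UTC on Jul 25.
Add 15 hours 28 minutes leg 1 → 11:44 PM UTC.
Add 6 hours and 50 minutes layover in Adelaide → 6:34 AM UTC (Jul 26).
Add 5 hours 1 minute leg 2 → 11:35 AM UTC.
Yangon is UTC+6:30, so local arrival = 11:35 AM + 6:30 = 6:05 PM on Jul 26.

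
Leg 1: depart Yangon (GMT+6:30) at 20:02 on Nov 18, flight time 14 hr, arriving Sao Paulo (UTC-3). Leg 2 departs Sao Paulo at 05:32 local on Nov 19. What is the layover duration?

Convert departure to UTC: 20:02 − 6:30 = 13:32 UTC on Nov 18.
Add 14 hours flight time → 03:32 UTC (Nov 19).
Sao Paulo is UTC−3:00, so local arrival = 03:32 − 3:00 = 00:32 on Nov 19.
Layover = 05:32 − 00:32 = 5 hours.

5 hours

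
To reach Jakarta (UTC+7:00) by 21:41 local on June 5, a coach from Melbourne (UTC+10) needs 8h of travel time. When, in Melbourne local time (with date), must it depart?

16:41 on Jun 5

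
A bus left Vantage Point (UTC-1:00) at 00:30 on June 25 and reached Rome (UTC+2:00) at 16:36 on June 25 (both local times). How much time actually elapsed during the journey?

13 hours 6 minutes

Departure in UTC: 00:30 + 1:00 = 01:30 on Jun 25.
Arrival in UTC: 16:36 − 2:00 = 14:36 on Jun 25.
Elapsed = 14:36 − 01:30 = 13 hours 6 minutes.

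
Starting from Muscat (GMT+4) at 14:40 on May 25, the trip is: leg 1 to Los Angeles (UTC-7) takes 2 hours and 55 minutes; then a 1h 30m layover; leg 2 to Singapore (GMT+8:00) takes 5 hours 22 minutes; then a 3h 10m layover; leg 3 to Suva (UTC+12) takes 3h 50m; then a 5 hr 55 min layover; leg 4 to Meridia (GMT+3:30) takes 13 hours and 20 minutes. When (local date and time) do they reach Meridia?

02:12 on May 27

Convert departure to UTC: 14:40 − 4:00 = 10:40 UTC on May 25.
Add 2 hours 55 minutes leg 1 → 13:35 UTC.
Add 1 hour 30 minutes layover in Los Angeles → 15:05 UTC.
Add 5 hours and 22 minutes leg 2 → 20:27 UTC.
Add 3 hours 10 minutes layover in Singapore → 23:37 UTC.
Add 3 hours 50 minutes leg 3 → 03:27 UTC (May 26).
Add 5 hours 55 minutes layover in Suva → 09:22 UTC.
Add 13 hours 20 minutes leg 4 → 22:42 UTC.
Meridia is UTC+3:30, so local arrival = 22:42 + 3:30 = 02:12 on May 27.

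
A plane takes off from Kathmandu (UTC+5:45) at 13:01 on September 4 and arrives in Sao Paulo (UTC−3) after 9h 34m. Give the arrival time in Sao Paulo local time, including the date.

13:50 on September 4

Convert departure to UTC: 13:01 − 5:45 = 07:16 UTC on Sep 4.
Add 9 hours and 34 minutes travel time → 16:50 UTC.
Sao Paulo is UTC−3:00, so local arrival = 16:50 − 3:00 = 13:50 on Sep 4.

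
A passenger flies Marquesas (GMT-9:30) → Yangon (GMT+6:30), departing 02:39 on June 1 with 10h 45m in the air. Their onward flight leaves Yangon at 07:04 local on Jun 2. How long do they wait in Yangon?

1 hour 40 minutes

Convert departure to UTC: 02:39 + 9:30 = 12:09 UTC on Jun 1.
Add 10 hours and 45 minutes flight time → 22:54 UTC.
Yangon is UTC+6:30, so local arrival = 22:54 + 6:30 = 05:24 on Jun 2.
Layover = 07:04 − 05:24 = 1 hour 40 minutes.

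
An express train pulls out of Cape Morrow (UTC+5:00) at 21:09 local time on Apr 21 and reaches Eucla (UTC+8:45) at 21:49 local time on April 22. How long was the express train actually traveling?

Departure in UTC: 21:09 − 5:00 = 16:09 on Apr 21.
Arrival in UTC: 21:49 − 8:45 = 13:04 on Apr 22.
Elapsed = 13:04 − 16:09 (+1 day) = 20 hours 55 minutes.

20 hours 55 minutes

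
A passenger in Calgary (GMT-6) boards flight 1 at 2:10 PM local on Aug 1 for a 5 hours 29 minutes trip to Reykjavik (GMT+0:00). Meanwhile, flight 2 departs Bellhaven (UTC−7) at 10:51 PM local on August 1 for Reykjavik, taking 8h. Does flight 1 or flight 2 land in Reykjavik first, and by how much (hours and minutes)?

the first, by 12 hours 12 minutes

Flight 1 in UTC: 2:10 PM + 6:00 = 8:10 PM on Aug 1.
+5 hours and 29 minutes → arrive 1:39 AM UTC on Aug 2.
Flight 2 in UTC: 10:51 PM + 7:00 = 5:51 AM on Aug 2.
+8 hours → arrive 1:51 PM UTC on Aug 2.
Flight 1 lands earlier by 12 hours 12 minutes.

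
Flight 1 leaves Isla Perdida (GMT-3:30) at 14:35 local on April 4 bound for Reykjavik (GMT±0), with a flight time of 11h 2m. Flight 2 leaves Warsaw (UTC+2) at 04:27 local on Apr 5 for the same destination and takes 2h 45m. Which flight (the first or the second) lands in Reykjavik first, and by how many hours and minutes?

the first, by 5 minutes

Flight 1 in UTC: 14:35 + 3:30 = 18:05 on Apr 4.
+11 hours and 2 minutes → arrive 05:07 UTC on Apr 5.
Flight 2 in UTC: 04:27 − 2:00 = 02:27 on Apr 5.
+2 hours 45 minutes → arrive 05:12 UTC on Apr 5.
Flight 1 lands earlier by 5 minutes.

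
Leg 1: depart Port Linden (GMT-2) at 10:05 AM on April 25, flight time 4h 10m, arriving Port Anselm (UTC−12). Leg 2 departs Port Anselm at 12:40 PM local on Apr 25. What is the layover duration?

8 hours 25 minutes

Convert departure to UTC: 10:05 AM + 2:00 = 12:05 PM UTC on Apr 25.
Add 4 hours and 10 minutes flight time → 4:15 PM UTC.
Port Anselm is UTC−12:00, so local arrival = 4:15 PM − 12:00 = 4:15 AM on Apr 25.
Layover = 12:40 PM − 4:15 AM = 8 hours 25 minutes.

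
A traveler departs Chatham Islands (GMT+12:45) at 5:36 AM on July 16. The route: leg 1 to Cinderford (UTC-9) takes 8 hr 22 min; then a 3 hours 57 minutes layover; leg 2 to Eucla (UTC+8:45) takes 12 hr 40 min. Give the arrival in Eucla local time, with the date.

Convert departure to UTC: 5:36 AM − 12:45 = 4:51 PM UTC on Jul 15.
Add 8 hours 22 minutes leg 1 → 1:13 AM UTC (Jul 16).
Add 3 hours and 57 minutes layover in Cinderford → 5:10 AM UTC.
Add 12 hours and 40 minutes leg 2 → 5:50 PM UTC.
Eucla is UTC+8:45, so local arrival = 5:50 PM + 8:45 = 2:35 AM on Jul 17.

2:35 AM on July 17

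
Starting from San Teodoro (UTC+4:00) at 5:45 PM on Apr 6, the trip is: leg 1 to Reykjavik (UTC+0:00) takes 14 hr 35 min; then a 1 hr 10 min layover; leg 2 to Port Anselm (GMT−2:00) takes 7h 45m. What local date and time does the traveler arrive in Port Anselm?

Convert departure to UTC: 5:45 PM − 4:00 = 1:45 PM UTC on Apr 6.
Add 14 hours 35 minutes leg 1 → 4:20 AM UTC (Apr 7).
Add 1 hour 10 minutes layover in Reykjavik → 5:30 AM UTC.
Add 7 hours and 45 minutes leg 2 → 1:15 PM UTC.
Port Anselm is UTC−2:00, so local arrival = 1:15 PM − 2:00 = 11:15 AM on Apr 7.

11:15 AM on Apr 7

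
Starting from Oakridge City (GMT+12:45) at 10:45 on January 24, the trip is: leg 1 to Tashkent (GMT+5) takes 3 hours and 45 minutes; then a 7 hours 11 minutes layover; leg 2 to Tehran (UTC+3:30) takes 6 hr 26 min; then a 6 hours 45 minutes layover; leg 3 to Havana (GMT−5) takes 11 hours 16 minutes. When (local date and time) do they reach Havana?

04:23 on Jan 25

Convert departure to UTC: 10:45 − 12:45 = 22:00 UTC on Jan 23.
Add 3 hours 45 minutes leg 1 → 01:45 UTC (Jan 24).
Add 7 hours and 11 minutes layover in Tashkent → 08:56 UTC.
Add 6 hours 26 minutes leg 2 → 15:22 UTC.
Add 6 hours 45 minutes layover in Tehran → 22:07 UTC.
Add 11 hours 16 minutes leg 3 → 09:23 UTC (Jan 25).
Havana is UTC−5:00, so local arrival = 09:23 − 5:00 = 04:23 on Jan 25.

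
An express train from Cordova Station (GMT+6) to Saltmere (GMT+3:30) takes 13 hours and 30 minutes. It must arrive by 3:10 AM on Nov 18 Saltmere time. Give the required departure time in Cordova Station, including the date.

4:10 PM on Nov 17

Target arrival in UTC: 3:10 AM − 3:30 = 11:40 PM on Nov 17.
Subtract 13 hours and 30 minutes → departure 10:10 AM UTC on Nov 17.
Cordova Station is UTC+6:00: 10:10 AM + 6:00 = 4:10 PM on Nov 17.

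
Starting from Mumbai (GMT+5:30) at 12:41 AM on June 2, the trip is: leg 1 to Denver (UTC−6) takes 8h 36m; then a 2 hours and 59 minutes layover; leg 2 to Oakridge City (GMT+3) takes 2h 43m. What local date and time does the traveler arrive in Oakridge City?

12:29 PM on June 2

Convert departure to UTC: 12:41 AM − 5:30 = 7:11 PM UTC on Jun 1.
Add 8 hours and 36 minutes leg 1 → 3:47 AM UTC (Jun 2).
Add 2 hours 59 minutes layover in Denver → 6:46 AM UTC.
Add 2 hours 43 minutes leg 2 → 9:29 AM UTC.
Oakridge City is UTC+3:00, so local arrival = 9:29 AM + 3:00 = 12:29 PM on Jun 2.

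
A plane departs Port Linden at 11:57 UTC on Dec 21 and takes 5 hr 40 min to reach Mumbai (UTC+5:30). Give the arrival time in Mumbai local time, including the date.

23:07 on December 21

Departure is given in UTC: 11:57 on Dec 21.
Add 5 hours and 40 minutes → 17:37 UTC.
Mumbai is UTC+5:30: 17:37 + 5:30 = 23:07 on Dec 21.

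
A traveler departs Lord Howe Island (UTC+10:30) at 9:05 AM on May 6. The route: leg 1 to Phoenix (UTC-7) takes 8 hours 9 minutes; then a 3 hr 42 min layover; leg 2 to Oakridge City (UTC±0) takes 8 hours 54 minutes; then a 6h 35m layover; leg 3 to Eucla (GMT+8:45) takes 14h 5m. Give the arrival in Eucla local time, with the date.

12:45 AM on May 8

Convert departure to UTC: 9:05 AM − 10:30 = 10:35 PM UTC on May 5.
Add 8 hours 9 minutes leg 1 → 6:44 AM UTC (May 6).
Add 3 hours 42 minutes layover in Phoenix → 10:26 AM UTC.
Add 8 hours 54 minutes leg 2 → 7:20 PM UTC.
Add 6 hours 35 minutes layover in Oakridge City → 1:55 AM UTC (May 7).
Add 14 hours and 5 minutes leg 3 → 4:00 PM UTC.
Eucla is UTC+8:45, so local arrival = 4:00 PM + 8:45 = 12:45 AM on May 8.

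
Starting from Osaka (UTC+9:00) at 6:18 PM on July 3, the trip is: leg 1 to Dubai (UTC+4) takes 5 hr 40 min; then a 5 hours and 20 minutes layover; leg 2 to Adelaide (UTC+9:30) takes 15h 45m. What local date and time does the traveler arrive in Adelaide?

9:33 PM on July 4

Convert departure to UTC: 6:18 PM − 9:00 = 9:18 AM UTC on Jul 3.
Add 5 hours and 40 minutes leg 1 → 2:58 PM UTC.
Add 5 hours and 20 minutes layover in Dubai → 8:18 PM UTC.
Add 15 hours 45 minutes leg 2 → 12:03 PM UTC (Jul 4).
Adelaide is UTC+9:30, so local arrival = 12:03 PM + 9:30 = 9:33 PM on Jul 4.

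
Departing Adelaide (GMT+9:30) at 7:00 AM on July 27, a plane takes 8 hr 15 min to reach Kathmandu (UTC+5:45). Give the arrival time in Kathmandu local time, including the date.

Kathmandu is 3:45 behind Adelaide.
After 8 hours and 15 minutes it is 3:15 PM in Adelaide.
Shift by the zone difference: 3:15 PM − 3:45 = 11:30 AM on Jul 27 in Kathmandu.

11:30 AM on July 27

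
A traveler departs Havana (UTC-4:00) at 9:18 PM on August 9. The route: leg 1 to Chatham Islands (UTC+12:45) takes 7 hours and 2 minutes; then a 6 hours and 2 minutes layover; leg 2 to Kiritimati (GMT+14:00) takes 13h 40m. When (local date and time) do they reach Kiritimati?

Convert departure to UTC: 9:18 PM + 4:00 = 1:18 AM UTC on Aug 10.
Add 7 hours and 2 minutes leg 1 → 8:20 AM UTC.
Add 6 hours and 2 minutes layover in Chatham Islands → 2:22 PM UTC.
Add 13 hours and 40 minutes leg 2 → 4:02 AM UTC (Aug 11).
Kiritimati is UTC+14:00, so local arrival = 4:02 AM + 14:00 = 6:02 PM on Aug 11.

6:02 PM on Aug 11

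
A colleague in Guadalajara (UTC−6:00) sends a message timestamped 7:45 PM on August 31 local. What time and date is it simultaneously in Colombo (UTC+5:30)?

In UTC: 7:45 PM + 6:00 = 1:45 AM on Sep 1.
Colombo is UTC+5:30: 1:45 AM + 5:30 = 7:15 AM on Sep 1.

7:15 AM on September 1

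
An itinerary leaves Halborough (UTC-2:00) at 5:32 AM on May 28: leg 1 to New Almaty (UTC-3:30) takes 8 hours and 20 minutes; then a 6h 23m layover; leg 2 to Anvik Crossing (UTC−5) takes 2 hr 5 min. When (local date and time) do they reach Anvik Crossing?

Convert departure to UTC: 5:32 AM + 2:00 = 7:32 AM UTC on May 28.
Add 8 hours 20 minutes leg 1 → 3:52 PM UTC.
Add 6 hours and 23 minutes layover in New Almaty → 10:15 PM UTC.
Add 2 hours and 5 minutes leg 2 → 12:20 AM UTC (May 29).
Anvik Crossing is UTC−5:00, so local arrival = 12:20 AM − 5:00 = 7:20 PM on May 28.

7:20 PM on May 28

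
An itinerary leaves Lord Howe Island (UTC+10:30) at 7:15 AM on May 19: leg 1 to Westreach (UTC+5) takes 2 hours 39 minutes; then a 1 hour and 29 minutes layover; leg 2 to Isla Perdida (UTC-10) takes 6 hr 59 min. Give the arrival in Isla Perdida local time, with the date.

9:52 PM on May 18

Convert departure to UTC: 7:15 AM − 10:30 = 8:45 PM UTC on May 18.
Add 2 hours and 39 minutes leg 1 → 11:24 PM UTC.
Add 1 hour and 29 minutes layover in Westreach → 12:53 AM UTC (May 19).
Add 6 hours and 59 minutes leg 2 → 7:52 AM UTC.
Isla Perdida is UTC−10:00, so local arrival = 7:52 AM − 10:00 = 9:52 PM on May 18.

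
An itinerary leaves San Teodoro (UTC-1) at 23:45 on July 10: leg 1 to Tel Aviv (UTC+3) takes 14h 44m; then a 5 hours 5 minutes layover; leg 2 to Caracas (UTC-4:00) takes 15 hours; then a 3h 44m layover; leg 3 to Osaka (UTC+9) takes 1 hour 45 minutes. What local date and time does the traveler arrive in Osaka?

02:03 on Jul 13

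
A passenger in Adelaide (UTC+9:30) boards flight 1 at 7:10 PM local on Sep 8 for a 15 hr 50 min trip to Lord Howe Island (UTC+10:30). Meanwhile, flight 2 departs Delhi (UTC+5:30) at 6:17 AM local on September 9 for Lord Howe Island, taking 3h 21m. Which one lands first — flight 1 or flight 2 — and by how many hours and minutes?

the first, by 2 hours 38 minutes

Flight 1 in UTC: 7:10 PM − 9:30 = 9:40 AM on Sep 8.
+15 hours and 50 minutes → arrive 1:30 AM UTC on Sep 9.
Flight 2 in UTC: 6:17 AM − 5:30 = 12:47 AM on Sep 9.
+3 hours 21 minutes → arrive 4:08 AM UTC on Sep 9.
Flight 1 lands earlier by 2 hours 38 minutes.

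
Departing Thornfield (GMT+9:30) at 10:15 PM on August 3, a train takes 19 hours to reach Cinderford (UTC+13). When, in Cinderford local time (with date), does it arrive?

8:45 PM on August 4

Convert departure to UTC: 10:15 PM − 9:30 = 12:45 PM UTC on Aug 3.
Add 19 hours travel time → 7:45 AM UTC (Aug 4).
Cinderford is UTC+13:00, so local arrival = 7:45 AM + 13:00 = 8:45 PM on Aug 4.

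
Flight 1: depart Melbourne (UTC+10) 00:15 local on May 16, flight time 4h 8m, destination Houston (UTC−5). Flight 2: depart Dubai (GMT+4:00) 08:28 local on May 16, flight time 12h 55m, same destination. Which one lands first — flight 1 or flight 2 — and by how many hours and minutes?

the first, by 23 hours

Flight 1 in UTC: 00:15 − 10:00 = 14:15 on May 15.
+4 hours 8 minutes → arrive 18:23 UTC on May 15.
Flight 2 in UTC: 08:28 − 4:00 = 04:28 on May 16.
+12 hours 55 minutes → arrive 17:23 UTC on May 16.
Flight 1 lands earlier by 23 hours.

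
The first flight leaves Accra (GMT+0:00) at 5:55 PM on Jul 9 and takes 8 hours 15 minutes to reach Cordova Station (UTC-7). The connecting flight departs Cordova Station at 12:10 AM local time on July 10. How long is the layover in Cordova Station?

Accra is at UTC+0, so departure is already 5:55 PM UTC on Jul 9.
Add 8 hours 15 minutes flight time → 2:10 AM UTC (Jul 10).
Cordova Station is UTC−7:00, so local arrival = 2:10 AM − 7:00 = 7:10 PM on Jul 9.
Layover = 12:10 AM − 7:10 PM (+1 day) = 5 hours.

5 hours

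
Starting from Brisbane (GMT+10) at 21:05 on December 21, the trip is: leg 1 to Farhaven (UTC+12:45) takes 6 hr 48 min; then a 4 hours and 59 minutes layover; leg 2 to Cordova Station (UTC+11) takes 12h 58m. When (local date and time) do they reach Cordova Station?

22:50 on December 22

Convert departure to UTC: 21:05 − 10:00 = 11:05 UTC on Dec 21.
Add 6 hours and 48 minutes leg 1 → 17:53 UTC.
Add 4 hours 59 minutes layover in Farhaven → 22:52 UTC.
Add 12 hours 58 minutes leg 2 → 11:50 UTC (Dec 22).
Cordova Station is UTC+11:00, so local arrival = 11:50 + 11:00 = 22:50 on Dec 22.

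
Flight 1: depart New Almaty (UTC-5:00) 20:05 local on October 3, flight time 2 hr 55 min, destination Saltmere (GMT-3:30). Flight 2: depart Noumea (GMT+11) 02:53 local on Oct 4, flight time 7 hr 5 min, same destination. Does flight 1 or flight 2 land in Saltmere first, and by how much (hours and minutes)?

the second, by 5 hours 2 minutes

Flight 1 in UTC: 20:05 + 5:00 = 01:05 on Oct 4.
+2 hours and 55 minutes → arrive 04:00 UTC on Oct 4.
Flight 2 in UTC: 02:53 − 11:00 = 15:53 on Oct 3.
+7 hours 5 minutes → arrive 22:58 UTC on Oct 3.
Flight 2 lands earlier by 5 hours 2 minutes.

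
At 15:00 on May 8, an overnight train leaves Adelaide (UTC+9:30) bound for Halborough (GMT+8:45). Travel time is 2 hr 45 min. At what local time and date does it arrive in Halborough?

17:00 on May 8

Convert departure to UTC: 15:00 − 9:30 = 05:30 UTC on May 8.
Add 2 hours and 45 minutes travel time → 08:15 UTC.
Halborough is UTC+8:45, so local arrival = 08:15 + 8:45 = 17:00 on May 8.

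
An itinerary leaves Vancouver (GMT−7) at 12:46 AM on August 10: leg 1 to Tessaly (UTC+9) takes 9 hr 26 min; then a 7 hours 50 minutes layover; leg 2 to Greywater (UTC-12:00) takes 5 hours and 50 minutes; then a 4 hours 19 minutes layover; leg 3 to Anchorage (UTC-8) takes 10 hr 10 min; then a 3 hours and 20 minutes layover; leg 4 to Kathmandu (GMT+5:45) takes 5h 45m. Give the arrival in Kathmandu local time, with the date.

Convert departure to UTC: 12:46 AM + 7:00 = 7:46 AM UTC on Aug 10.
Add 9 hours and 26 minutes leg 1 → 5:12 PM UTC.
Add 7 hours and 50 minutes layover in Tessaly → 1:02 AM UTC (Aug 11).
Add 5 hours 50 minutes leg 2 → 6:52 AM UTC.
Add 4 hours 19 minutes layover in Greywater → 11:11 AM UTC.
Add 10 hours 10 minutes leg 3 → 9:21 PM UTC.
Add 3 hours 20 minutes layover in Anchorage → 12:41 AM UTC (Aug 12).
Add 5 hours and 45 minutes leg 4 → 6:26 AM UTC.
Kathmandu is UTC+5:45, so local arrival = 6:26 AM + 5:45 = 12:11 PM on Aug 12.

12:11 PM on August 12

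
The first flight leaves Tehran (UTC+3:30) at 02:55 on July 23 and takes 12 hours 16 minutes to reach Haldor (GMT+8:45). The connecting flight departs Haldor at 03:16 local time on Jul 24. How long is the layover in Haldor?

6 hours 50 minutes

Convert departure to UTC: 02:55 − 3:30 = 23:25 UTC on Jul 22.
Add 12 hours and 16 minutes flight time → 11:41 UTC (Jul 23).
Haldor is UTC+8:45, so local arrival = 11:41 + 8:45 = 20:26 on Jul 23.
Layover = 03:16 − 20:26 (+1 day) = 6 hours 50 minutes.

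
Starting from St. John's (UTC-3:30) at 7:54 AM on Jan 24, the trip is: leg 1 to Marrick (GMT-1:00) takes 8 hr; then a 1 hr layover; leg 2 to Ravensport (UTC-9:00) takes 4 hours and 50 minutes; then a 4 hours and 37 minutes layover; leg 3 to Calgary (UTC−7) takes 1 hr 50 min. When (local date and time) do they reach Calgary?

12:41 AM on Jan 25

Convert departure to UTC: 7:54 AM + 3:30 = 11:24 AM UTC on Jan 24.
Add 8 hours leg 1 → 7:24 PM UTC.
Add 1 hour layover in Marrick → 8:24 PM UTC.
Add 4 hours 50 minutes leg 2 → 1:14 AM UTC (Jan 25).
Add 4 hours 37 minutes layover in Ravensport → 5:51 AM UTC.
Add 1 hour and 50 minutes leg 3 → 7:41 AM UTC.
Calgary is UTC−7:00, so local arrival = 7:41 AM − 7:00 = 12:41 AM on Jan 25.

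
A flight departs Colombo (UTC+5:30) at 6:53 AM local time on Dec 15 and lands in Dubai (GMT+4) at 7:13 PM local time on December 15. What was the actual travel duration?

13 hours 50 minutes

Departure in UTC: 6:53 AM − 5:30 = 1:23 AM on Dec 15.
Arrival in UTC: 7:13 PM − 4:00 = 3:13 PM on Dec 15.
Elapsed = 3:13 PM − 1:23 AM = 13 hours 50 minutes.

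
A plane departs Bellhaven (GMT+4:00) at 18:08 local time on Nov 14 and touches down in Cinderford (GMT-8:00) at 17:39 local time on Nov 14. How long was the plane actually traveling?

11 hours 31 minutes

Departure in UTC: 18:08 − 4:00 = 14:08 on Nov 14.
Arrival in UTC: 17:39 + 8:00 = 01:39 on Nov 15.
Elapsed = 01:39 − 14:08 (+1 day) = 11 hours 31 minutes.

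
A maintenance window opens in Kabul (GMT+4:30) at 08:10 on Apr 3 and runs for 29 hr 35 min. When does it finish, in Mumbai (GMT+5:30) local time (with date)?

Mumbai is 1:00 ahead of Kabul.
After 29 hours 35 minutes it is 13:45 (Apr 4) in Kabul.
Shift by the zone difference: 13:45 + 1:00 = 14:45 on Apr 4 in Mumbai.

14:45 on April 4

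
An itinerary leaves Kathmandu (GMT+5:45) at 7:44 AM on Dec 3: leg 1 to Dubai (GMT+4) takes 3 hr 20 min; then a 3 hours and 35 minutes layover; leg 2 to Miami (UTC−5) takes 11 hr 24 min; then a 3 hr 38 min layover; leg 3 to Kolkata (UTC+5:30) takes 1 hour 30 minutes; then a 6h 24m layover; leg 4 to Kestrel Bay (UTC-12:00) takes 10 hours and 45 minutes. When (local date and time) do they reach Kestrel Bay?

6:35 AM on December 4

Convert departure to UTC: 7:44 AM − 5:45 = 1:59 AM UTC on Dec 3.
Add 3 hours 20 minutes leg 1 → 5:19 AM UTC.
Add 3 hours 35 minutes layover in Dubai → 8:54 AM UTC.
Add 11 hours 24 minutes leg 2 → 8:18 PM UTC.
Add 3 hours and 38 minutes layover in Miami → 11:56 PM UTC.
Add 1 hour 30 minutes leg 3 → 1:26 AM UTC (Dec 4).
Add 6 hours 24 minutes layover in Kolkata → 7:50 AM UTC.
Add 10 hours and 45 minutes leg 4 → 6:35 PM UTC.
Kestrel Bay is UTC−12:00, so local arrival = 6:35 PM − 12:00 = 6:35 AM on Dec 4.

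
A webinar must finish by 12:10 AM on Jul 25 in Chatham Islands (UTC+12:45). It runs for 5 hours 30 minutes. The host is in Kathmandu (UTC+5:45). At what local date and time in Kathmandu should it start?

11:40 AM on July 24

Target end time in UTC: 12:10 AM − 12:45 = 11:25 AM on Jul 24.
Subtract 5 hours and 30 minutes → start 5:55 AM UTC on Jul 24.
Kathmandu is UTC+5:45: 5:55 AM + 5:45 = 11:40 AM on Jul 24.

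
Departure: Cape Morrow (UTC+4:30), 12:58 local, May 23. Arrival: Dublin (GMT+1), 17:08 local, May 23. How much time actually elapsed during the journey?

Departure in UTC: 12:58 − 4:30 = 08:28 on May 23.
Arrival in UTC: 17:08 − 1:00 = 16:08 on May 23.
Elapsed = 16:08 − 08:28 = 7 hours 40 minutes.

7 hours 40 minutes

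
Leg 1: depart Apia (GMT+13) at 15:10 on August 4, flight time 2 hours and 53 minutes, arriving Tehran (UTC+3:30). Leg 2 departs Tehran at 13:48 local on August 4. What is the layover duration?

5 hours 15 minutes

Convert departure to UTC: 15:10 − 13:00 = 02:10 UTC on Aug 4.
Add 2 hours and 53 minutes flight time → 05:03 UTC.
Tehran is UTC+3:30, so local arrival = 05:03 + 3:30 = 08:33 on Aug 4.
Layover = 13:48 − 08:33 = 5 hours 15 minutes.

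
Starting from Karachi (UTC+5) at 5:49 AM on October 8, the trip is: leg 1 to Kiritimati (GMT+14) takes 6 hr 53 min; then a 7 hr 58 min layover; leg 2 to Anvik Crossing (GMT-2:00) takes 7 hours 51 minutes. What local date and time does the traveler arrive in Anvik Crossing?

Convert departure to UTC: 5:49 AM − 5:00 = 12:49 AM UTC on Oct 8.
Add 6 hours and 53 minutes leg 1 → 7:42 AM UTC.
Add 7 hours and 58 minutes layover in Kiritimati → 3:40 PM UTC.
Add 7 hours 51 minutes leg 2 → 11:31 PM UTC.
Anvik Crossing is UTC−2:00, so local arrival = 11:31 PM − 2:00 = 9:31 PM on Oct 8.

9:31 PM on October 8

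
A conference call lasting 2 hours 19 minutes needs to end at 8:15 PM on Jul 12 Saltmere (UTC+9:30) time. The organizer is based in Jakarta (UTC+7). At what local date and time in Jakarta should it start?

Target end time in UTC: 8:15 PM − 9:30 = 10:45 AM on Jul 12.
Subtract 2 hours 19 minutes → start 8:26 AM UTC on Jul 12.
Jakarta is UTC+7:00: 8:26 AM + 7:00 = 3:26 PM on Jul 12.

3:26 PM on Jul 12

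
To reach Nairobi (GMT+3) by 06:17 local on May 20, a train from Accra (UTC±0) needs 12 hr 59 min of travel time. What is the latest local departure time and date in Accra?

14:18 on May 19

Target arrival in UTC: 06:17 − 3:00 = 03:17 on May 20.
Subtract 12 hours 59 minutes → departure 14:18 UTC on May 19.
Accra is UTC+0, so departure is 14:18 on May 19.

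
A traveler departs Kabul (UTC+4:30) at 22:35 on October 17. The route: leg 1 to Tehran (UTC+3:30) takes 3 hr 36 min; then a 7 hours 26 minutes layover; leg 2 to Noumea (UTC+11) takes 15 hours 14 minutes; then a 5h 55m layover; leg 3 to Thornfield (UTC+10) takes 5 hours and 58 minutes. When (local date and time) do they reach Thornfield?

18:14 on October 19

Convert departure to UTC: 22:35 − 4:30 = 18:05 UTC on Oct 17.
Add 3 hours 36 minutes leg 1 → 21:41 UTC.
Add 7 hours 26 minutes layover in Tehran → 05:07 UTC (Oct 18).
Add 15 hours 14 minutes leg 2 → 20:21 UTC.
Add 5 hours and 55 minutes layover in Noumea → 02:16 UTC (Oct 19).
Add 5 hours and 58 minutes leg 3 → 08:14 UTC.
Thornfield is UTC+10:00, so local arrival = 08:14 + 10:00 = 18:14 on Oct 19.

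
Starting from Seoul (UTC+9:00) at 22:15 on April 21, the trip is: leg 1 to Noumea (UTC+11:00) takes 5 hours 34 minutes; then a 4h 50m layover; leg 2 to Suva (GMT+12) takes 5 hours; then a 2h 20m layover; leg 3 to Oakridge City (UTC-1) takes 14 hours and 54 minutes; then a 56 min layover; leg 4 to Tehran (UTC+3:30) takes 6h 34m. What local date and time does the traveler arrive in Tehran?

Convert departure to UTC: 22:15 − 9:00 = 13:15 UTC on Apr 21.
Add 5 hours 34 minutes leg 1 → 18:49 UTC.
Add 4 hours and 50 minutes layover in Noumea → 23:39 UTC.
Add 5 hours leg 2 → 04:39 UTC (Apr 22).
Add 2 hours and 20 minutes layover in Suva → 06:59 UTC.
Add 14 hours 54 minutes leg 3 → 21:53 UTC.
Add 56 minutes layover in Oakridge City → 22:49 UTC.
Add 6 hours 34 minutes leg 4 → 05:23 UTC (Apr 23).
Tehran is UTC+3:30, so local arrival = 05:23 + 3:30 = 08:53 on Apr 23.

08:53 on April 23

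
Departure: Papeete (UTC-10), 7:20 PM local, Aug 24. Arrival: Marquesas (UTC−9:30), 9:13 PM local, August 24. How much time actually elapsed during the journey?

Departure in UTC: 7:20 PM + 10:00 = 5:20 AM on Aug 25.
Arrival in UTC: 9:13 PM + 9:30 = 6:43 AM on Aug 25.
Elapsed = 6:43 AM − 5:20 AM = 1 hour 23 minutes.

1 hour 23 minutes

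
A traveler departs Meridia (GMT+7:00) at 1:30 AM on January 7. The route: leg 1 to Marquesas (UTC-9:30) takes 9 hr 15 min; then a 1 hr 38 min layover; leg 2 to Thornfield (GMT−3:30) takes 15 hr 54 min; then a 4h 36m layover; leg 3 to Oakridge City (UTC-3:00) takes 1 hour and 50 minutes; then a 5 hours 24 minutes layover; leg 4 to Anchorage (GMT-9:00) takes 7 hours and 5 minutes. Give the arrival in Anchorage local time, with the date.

7:12 AM on January 8

Convert departure to UTC: 1:30 AM − 7:00 = 6:30 PM UTC on Jan 6.
Add 9 hours and 15 minutes leg 1 → 3:45 AM UTC (Jan 7).
Add 1 hour and 38 minutes layover in Marquesas → 5:23 AM UTC.
Add 15 hours and 54 minutes leg 2 → 9:17 PM UTC.
Add 4 hours 36 minutes layover in Thornfield → 1:53 AM UTC (Jan 8).
Add 1 hour 50 minutes leg 3 → 3:43 AM UTC.
Add 5 hours 24 minutes layover in Oakridge City → 9:07 AM UTC.
Add 7 hours and 5 minutes leg 4 → 4:12 PM UTC.
Anchorage is UTC−9:00, so local arrival = 4:12 PM − 9:00 = 7:12 AM on Jan 8.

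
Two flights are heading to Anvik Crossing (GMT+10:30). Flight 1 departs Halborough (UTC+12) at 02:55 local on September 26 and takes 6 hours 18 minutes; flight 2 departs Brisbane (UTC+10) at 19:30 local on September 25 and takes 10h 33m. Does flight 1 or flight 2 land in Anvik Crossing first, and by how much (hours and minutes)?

the second, by 1 hour 10 minutes

Flight 1 in UTC: 02:55 − 12:00 = 14:55 on Sep 25.
+6 hours and 18 minutes → arrive 21:13 UTC on Sep 25.
Flight 2 in UTC: 19:30 − 10:00 = 09:30 on Sep 25.
+10 hours 33 minutes → arrive 20:03 UTC on Sep 25.
Flight 2 lands earlier by 1 hour 10 minutes.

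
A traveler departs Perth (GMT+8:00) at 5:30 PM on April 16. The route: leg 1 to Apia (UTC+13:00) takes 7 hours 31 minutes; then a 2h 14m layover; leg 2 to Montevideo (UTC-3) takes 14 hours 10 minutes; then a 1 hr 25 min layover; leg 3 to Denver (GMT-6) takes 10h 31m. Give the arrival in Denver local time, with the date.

Convert departure to UTC: 5:30 PM − 8:00 = 9:30 AM UTC on Apr 16.
Add 7 hours 31 minutes leg 1 → 5:01 PM UTC.
Add 2 hours 14 minutes layover in Apia → 7:15 PM UTC.
Add 14 hours 10 minutes leg 2 → 9:25 AM UTC (Apr 17).
Add 1 hour 25 minutes layover in Montevideo → 10:50 AM UTC.
Add 10 hours 31 minutes leg 3 → 9:21 PM UTC.
Denver is UTC−6:00, so local arrival = 9:21 PM − 6:00 = 3:21 PM on Apr 17.

3:21 PM on Apr 17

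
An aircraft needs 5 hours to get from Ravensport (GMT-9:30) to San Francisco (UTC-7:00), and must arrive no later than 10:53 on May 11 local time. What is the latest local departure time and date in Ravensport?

03:23 on May 11

Target arrival in UTC: 10:53 + 7:00 = 17:53 on May 11.
Subtract 5 hours → departure 12:53 UTC on May 11.
Ravensport is UTC−9:30: 12:53 − 9:30 = 03:23 on May 11.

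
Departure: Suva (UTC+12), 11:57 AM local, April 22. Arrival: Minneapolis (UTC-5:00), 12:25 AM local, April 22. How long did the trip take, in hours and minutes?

Minneapolis is 17:00 behind Suva.
Clock-face elapsed time (ignoring zones) is −11 hours 32 minutes.
Actual elapsed = −11 hours 32 minutes + 17:00 = 5 hours 28 minutes.

5 hours 28 minutes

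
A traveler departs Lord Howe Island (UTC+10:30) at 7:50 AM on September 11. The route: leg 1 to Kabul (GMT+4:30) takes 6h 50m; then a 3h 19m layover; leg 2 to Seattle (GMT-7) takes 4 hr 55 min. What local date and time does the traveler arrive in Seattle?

Convert departure to UTC: 7:50 AM − 10:30 = 9:20 PM UTC on Sep 10.
Add 6 hours 50 minutes leg 1 → 4:10 AM UTC (Sep 11).
Add 3 hours and 19 minutes layover in Kabul → 7:29 AM UTC.
Add 4 hours 55 minutes leg 2 → 12:24 PM UTC.
Seattle is UTC−7:00, so local arrival = 12:24 PM − 7:00 = 5:24 AM on Sep 11.

5:24 AM on Sep 11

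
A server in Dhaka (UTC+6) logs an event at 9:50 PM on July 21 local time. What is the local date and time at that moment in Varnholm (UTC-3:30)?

12:20 PM on July 21

Varnholm is 9:30 behind Dhaka.
Shift by the zone difference: 9:50 PM − 9:30 = 12:20 PM on Jul 21 in Varnholm.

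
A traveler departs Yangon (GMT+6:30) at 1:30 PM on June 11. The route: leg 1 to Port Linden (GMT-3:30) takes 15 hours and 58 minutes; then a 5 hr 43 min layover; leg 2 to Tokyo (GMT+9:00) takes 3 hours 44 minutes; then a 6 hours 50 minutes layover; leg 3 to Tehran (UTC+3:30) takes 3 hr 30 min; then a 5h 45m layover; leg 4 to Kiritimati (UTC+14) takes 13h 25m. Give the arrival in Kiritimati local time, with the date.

Convert departure to UTC: 1:30 PM − 6:30 = 7:00 AM UTC on Jun 11.
Add 15 hours 58 minutes leg 1 → 10:58 PM UTC.
Add 5 hours and 43 minutes layover in Port Linden → 4:41 AM UTC (Jun 12).
Add 3 hours and 44 minutes leg 2 → 8:25 AM UTC.
Add 6 hours and 50 minutes layover in Tokyo → 3:15 PM UTC.
Add 3 hours and 30 minutes leg 3 → 6:45 PM UTC.
Add 5 hours and 45 minutes layover in Tehran → 12:30 AM UTC (Jun 13).
Add 13 hours 25 minutes leg 4 → 1:55 PM UTC.
Kiritimati is UTC+14:00, so local arrival = 1:55 PM + 14:00 = 3:55 AM on Jun 14.

3:55 AM on Jun 14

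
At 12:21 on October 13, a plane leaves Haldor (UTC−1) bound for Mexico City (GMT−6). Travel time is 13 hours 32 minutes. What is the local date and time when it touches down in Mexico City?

20:53 on Oct 13

Mexico City is 5:00 behind Haldor.
After 13 hours 32 minutes it is 01:53 (Oct 14) in Haldor.
Shift by the zone difference: 01:53 − 5:00 = 20:53 on Oct 13 in Mexico City.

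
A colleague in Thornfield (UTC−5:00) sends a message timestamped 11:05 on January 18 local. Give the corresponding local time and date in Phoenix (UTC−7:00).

09:05 on January 18

Phoenix is 2:00 behind Thornfield.
Shift by the zone difference: 11:05 − 2:00 = 09:05 on Jan 18 in Phoenix.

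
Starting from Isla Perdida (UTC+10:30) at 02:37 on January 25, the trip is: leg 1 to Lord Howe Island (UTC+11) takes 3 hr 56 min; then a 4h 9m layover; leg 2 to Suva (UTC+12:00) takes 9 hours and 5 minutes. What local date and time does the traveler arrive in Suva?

Convert departure to UTC: 02:37 − 10:30 = 16:07 UTC on Jan 24.
Add 3 hours and 56 minutes leg 1 → 20:03 UTC.
Add 4 hours 9 minutes layover in Lord Howe Island → 00:12 UTC (Jan 25).
Add 9 hours 5 minutes leg 2 → 09:17 UTC.
Suva is UTC+12:00, so local arrival = 09:17 + 12:00 = 21:17 on Jan 25.

21:17 on January 25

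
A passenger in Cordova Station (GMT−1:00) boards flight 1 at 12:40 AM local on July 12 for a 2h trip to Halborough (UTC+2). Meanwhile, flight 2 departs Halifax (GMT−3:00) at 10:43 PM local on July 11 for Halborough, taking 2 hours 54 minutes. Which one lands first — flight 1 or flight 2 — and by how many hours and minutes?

Flight 1 in UTC: 12:40 AM + 1:00 = 1:40 AM on Jul 12.
+2 hours → arrive 3:40 AM UTC on Jul 12.
Flight 2 in UTC: 10:43 PM + 3:00 = 1:43 AM on Jul 12.
+2 hours 54 minutes → arrive 4:37 AM UTC on Jul 12.
Flight 1 lands earlier by 57 minutes.

the first, by 57 minutes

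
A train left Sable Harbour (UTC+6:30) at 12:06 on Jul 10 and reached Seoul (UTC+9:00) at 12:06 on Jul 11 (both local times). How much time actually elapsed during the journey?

Seoul is 2:30 ahead of Sable Harbour.
Clock-face elapsed time (ignoring zones) is 24 hours.
Actual elapsed = 24 hours − 2:30 = 21 hours 30 minutes.

21 hours 30 minutes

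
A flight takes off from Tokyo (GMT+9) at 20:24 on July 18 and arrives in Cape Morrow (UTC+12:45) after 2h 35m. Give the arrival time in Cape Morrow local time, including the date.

02:44 on July 19

Convert departure to UTC: 20:24 − 9:00 = 11:24 UTC on Jul 18.
Add 2 hours and 35 minutes travel time → 13:59 UTC.
Cape Morrow is UTC+12:45, so local arrival = 13:59 + 12:45 = 02:44 on Jul 19.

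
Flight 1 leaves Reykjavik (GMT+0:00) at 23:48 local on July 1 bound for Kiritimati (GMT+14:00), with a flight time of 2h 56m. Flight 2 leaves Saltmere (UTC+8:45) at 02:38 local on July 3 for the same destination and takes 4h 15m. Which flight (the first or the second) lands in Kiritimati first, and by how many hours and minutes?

Flight 1 departs at 23:48 UTC (Jul 1).
+2 hours 56 minutes → arrive 02:44 UTC on Jul 2.
Flight 2 in UTC: 02:38 − 8:45 = 17:53 on Jul 2.
+4 hours 15 minutes → arrive 22:08 UTC on Jul 2.
Flight 1 lands earlier by 19 hours 24 minutes.

the first, by 19 hours 24 minutes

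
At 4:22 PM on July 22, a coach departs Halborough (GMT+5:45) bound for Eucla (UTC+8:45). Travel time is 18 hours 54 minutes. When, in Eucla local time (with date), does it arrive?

Convert departure to UTC: 4:22 PM − 5:45 = 10:37 AM UTC on Jul 22.
Add 18 hours 54 minutes travel time → 5:31 AM UTC (Jul 23).
Eucla is UTC+8:45, so local arrival = 5:31 AM + 8:45 = 2:16 PM on Jul 23.

2:16 PM on July 23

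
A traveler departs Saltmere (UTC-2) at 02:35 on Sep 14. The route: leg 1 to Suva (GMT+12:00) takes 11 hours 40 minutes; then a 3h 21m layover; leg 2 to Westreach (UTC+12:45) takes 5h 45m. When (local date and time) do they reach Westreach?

Convert departure to UTC: 02:35 + 2:00 = 04:35 UTC on Sep 14.
Add 11 hours 40 minutes leg 1 → 16:15 UTC.
Add 3 hours and 21 minutes layover in Suva → 19:36 UTC.
Add 5 hours and 45 minutes leg 2 → 01:21 UTC (Sep 15).
Westreach is UTC+12:45, so local arrival = 01:21 + 12:45 = 14:06 on Sep 15.

14:06 on September 15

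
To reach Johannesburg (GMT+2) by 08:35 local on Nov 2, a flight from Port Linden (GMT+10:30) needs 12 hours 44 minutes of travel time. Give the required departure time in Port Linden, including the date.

Target arrival in UTC: 08:35 − 2:00 = 06:35 on Nov 2.
Subtract 12 hours and 44 minutes → departure 17:51 UTC on Nov 1.
Port Linden is UTC+10:30: 17:51 + 10:30 = 04:21 on Nov 2.

04:21 on November 2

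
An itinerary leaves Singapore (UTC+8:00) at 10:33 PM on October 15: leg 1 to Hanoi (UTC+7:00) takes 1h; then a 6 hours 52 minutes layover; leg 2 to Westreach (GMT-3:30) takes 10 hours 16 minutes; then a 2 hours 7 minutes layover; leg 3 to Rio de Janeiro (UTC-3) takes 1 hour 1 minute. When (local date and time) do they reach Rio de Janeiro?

Convert departure to UTC: 10:33 PM − 8:00 = 2:33 PM UTC on Oct 15.
Add 1 hour leg 1 → 3:33 PM UTC.
Add 6 hours and 52 minutes layover in Hanoi → 10:25 PM UTC.
Add 10 hours and 16 minutes leg 2 → 8:41 AM UTC (Oct 16).
Add 2 hours and 7 minutes layover in Westreach → 10:48 AM UTC.
Add 1 hour and 1 minute leg 3 → 11:49 AM UTC.
Rio de Janeiro is UTC−3:00, so local arrival = 11:49 AM − 3:00 = 8:49 AM on Oct 16.

8:49 AM on Oct 16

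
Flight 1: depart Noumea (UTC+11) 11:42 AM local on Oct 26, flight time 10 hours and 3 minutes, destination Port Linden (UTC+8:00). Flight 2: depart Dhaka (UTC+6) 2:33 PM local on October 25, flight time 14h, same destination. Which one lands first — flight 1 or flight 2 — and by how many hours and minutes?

Flight 1 in UTC: 11:42 AM − 11:00 = 12:42 AM on Oct 26.
+10 hours and 3 minutes → arrive 10:45 AM UTC on Oct 26.
Flight 2 in UTC: 2:33 PM − 6:00 = 8:33 AM on Oct 25.
+14 hours → arrive 10:33 PM UTC on Oct 25.
Flight 2 lands earlier by 12 hours 12 minutes.

the second, by 12 hours 12 minutes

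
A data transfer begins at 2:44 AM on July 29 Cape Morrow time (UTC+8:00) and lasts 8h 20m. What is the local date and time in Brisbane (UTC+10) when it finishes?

1:04 PM on July 29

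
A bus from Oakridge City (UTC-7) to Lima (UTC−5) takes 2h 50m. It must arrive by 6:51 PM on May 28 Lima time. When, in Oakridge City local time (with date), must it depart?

2:01 PM on May 28

Target arrival in UTC: 6:51 PM + 5:00 = 11:51 PM on May 28.
Subtract 2 hours 50 minutes → departure 9:01 PM UTC on May 28.
Oakridge City is UTC−7:00: 9:01 PM − 7:00 = 2:01 PM on May 28.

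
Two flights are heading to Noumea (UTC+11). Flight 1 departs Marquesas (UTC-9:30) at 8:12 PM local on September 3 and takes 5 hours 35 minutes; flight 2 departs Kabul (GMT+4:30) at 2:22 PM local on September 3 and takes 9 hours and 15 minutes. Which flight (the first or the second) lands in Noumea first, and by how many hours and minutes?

Flight 1 in UTC: 8:12 PM + 9:30 = 5:42 AM on Sep 4.
+5 hours and 35 minutes → arrive 11:17 AM UTC on Sep 4.
Flight 2 in UTC: 2:22 PM − 4:30 = 9:52 AM on Sep 3.
+9 hours 15 minutes → arrive 7:07 PM UTC on Sep 3.
Flight 2 lands earlier by 16 hours 10 minutes.

the second, by 16 hours 10 minutes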